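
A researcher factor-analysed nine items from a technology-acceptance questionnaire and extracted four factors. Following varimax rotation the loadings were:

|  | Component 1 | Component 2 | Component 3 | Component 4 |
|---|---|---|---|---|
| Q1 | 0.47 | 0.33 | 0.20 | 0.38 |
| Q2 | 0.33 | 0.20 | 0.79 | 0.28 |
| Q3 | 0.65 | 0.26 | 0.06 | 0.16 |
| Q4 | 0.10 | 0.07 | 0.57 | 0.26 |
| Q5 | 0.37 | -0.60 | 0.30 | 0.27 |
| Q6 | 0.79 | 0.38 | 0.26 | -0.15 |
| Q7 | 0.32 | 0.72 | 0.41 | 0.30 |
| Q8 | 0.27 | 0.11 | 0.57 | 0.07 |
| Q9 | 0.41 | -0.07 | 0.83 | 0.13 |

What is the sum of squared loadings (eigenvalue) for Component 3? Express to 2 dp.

SS loadings for Component 3 = 0.20² + 0.79² + 0.06² + 0.57² + 0.30² + 0.26² + 0.41² + 0.57² + 0.83² = 0.0400 + 0.6241 + 0.0036 + 0.3249 + 0.0900 + 0.0676 + 0.1681 + 0.3249 + 0.6889 = 2.3321

2.33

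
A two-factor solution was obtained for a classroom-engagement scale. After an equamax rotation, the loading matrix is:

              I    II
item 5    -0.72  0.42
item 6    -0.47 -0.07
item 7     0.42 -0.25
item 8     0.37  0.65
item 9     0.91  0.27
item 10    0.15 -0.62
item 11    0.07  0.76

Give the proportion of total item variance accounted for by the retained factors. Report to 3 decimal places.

Communalities: 0.6948, 0.2258, 0.2389, 0.5594, 0.9010, 0.4069, 0.5825; Σh² = 3.6093.
Total variance with 7 standardized items is 7, so the solution explains 3.6093/7 = 0.5156.

0.516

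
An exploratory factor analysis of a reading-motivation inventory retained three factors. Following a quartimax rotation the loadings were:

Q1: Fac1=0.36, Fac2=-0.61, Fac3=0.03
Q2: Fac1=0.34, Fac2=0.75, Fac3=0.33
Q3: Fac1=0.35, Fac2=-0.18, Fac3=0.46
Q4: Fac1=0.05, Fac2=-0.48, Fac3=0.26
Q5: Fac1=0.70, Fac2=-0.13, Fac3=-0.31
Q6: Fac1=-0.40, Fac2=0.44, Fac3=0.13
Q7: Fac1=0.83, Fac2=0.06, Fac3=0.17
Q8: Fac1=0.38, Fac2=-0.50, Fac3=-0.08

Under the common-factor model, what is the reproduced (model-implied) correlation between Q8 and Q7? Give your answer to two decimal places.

r̂ = Σ λ_i·λ_j across factors = (0.38)(0.83) + (-0.50)(0.06) + (-0.08)(0.17)
  = +0.3154 -0.0300 -0.0136 = 0.2718

0.27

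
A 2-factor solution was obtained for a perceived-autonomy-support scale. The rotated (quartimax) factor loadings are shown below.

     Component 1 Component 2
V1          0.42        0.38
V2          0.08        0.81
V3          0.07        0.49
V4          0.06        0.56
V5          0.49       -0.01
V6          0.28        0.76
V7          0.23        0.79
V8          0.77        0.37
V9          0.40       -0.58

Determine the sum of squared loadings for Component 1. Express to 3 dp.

1.316

SS loadings for Component 1 = 0.42² + 0.08² + 0.07² + 0.06² + 0.49² + 0.28² + 0.23² + 0.77² + 0.40² = 0.1764 + 0.0064 + 0.0049 + 0.0036 + 0.2401 + 0.0784 + 0.0529 + 0.5929 + 0.1600 = 1.3156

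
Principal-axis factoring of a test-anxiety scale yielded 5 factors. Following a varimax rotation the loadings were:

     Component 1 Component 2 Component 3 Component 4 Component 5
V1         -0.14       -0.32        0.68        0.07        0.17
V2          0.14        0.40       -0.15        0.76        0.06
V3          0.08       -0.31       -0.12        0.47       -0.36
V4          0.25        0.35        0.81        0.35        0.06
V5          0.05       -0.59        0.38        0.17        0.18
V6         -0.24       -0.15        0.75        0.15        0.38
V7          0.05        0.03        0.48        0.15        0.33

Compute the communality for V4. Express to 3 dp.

h² = 0.25² + 0.35² + 0.81² + 0.35² + 0.06² = 0.0625 + 0.1225 + 0.6561 + 0.1225 + 0.0036 = 0.9672

0.967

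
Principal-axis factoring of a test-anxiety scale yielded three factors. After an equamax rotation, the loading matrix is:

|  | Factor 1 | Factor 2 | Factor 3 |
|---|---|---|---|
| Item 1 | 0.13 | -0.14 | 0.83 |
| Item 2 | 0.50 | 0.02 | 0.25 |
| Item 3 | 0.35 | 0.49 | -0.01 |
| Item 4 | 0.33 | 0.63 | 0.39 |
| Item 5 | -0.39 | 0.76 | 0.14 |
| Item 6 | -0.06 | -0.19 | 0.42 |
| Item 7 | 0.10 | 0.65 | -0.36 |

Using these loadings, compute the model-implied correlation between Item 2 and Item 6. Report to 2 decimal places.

0.07

r̂ = Σ λ_i·λ_j across factors = (0.50)(-0.06) + (0.02)(-0.19) + (0.25)(0.42)
  = -0.0300 -0.0038 +0.1050 = 0.0712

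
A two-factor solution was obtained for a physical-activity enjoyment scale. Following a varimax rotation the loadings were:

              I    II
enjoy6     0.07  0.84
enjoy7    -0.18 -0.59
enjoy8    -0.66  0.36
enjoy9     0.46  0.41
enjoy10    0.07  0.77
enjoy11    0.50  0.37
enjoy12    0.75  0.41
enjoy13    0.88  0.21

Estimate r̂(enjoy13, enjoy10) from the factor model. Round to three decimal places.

r̂ = Σ λ_i·λ_j across factors = (0.88)(0.07) + (0.21)(0.77)
  = +0.0616 +0.1617 = 0.2233

0.223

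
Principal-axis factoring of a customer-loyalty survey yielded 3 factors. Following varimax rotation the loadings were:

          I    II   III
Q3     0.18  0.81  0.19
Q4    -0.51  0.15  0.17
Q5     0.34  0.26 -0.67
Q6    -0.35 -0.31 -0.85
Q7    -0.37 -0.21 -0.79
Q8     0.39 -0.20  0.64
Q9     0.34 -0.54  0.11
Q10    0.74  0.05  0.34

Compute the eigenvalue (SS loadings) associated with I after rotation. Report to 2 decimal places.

1.48

SS loadings for I = 0.18² + (-0.51)² + 0.34² + (-0.35)² + (-0.37)² + 0.39² + 0.34² + 0.74² = 0.0324 + 0.2601 + 0.1156 + 0.1225 + 0.1369 + 0.1521 + 0.1156 + 0.5476 = 1.4828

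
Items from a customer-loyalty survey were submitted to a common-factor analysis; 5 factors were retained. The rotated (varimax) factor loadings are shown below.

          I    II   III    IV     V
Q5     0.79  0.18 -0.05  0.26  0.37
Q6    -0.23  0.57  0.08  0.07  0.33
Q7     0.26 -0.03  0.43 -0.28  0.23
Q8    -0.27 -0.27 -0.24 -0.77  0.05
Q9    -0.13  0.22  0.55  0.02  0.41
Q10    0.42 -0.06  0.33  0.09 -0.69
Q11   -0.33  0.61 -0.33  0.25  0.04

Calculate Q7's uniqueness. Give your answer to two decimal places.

h² = 0.26² + (-0.03)² + 0.43² + (-0.28)² + 0.23² = 0.0676 + 0.0009 + 0.1849 + 0.0784 + 0.0529 = 0.3847
Uniqueness u² = 1 − h² = 1 − 0.3847 = 0.6153

0.62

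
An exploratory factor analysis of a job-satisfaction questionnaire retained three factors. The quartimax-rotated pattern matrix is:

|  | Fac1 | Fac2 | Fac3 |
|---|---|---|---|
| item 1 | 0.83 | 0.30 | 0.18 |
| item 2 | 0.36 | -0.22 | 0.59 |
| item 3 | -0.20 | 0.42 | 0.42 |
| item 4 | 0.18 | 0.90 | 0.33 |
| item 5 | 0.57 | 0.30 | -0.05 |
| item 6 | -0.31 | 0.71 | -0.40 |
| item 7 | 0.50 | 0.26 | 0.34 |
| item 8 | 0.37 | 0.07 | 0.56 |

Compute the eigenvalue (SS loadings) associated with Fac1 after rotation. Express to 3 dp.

1.699

SS loadings for Fac1 = 0.83² + 0.36² + (-0.20)² + 0.18² + 0.57² + (-0.31)² + 0.50² + 0.37² = 0.6889 + 0.1296 + 0.0400 + 0.0324 + 0.3249 + 0.0961 + 0.2500 + 0.1369 = 1.6988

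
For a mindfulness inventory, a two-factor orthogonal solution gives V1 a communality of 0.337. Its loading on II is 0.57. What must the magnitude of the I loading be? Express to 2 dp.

Under orthogonal rotation h² = Σλ², so λ_I² = h² − (0.3249) = 0.337 − 0.3249 = 0.0121.
|λ| = √0.0121 = 0.1100.

0.11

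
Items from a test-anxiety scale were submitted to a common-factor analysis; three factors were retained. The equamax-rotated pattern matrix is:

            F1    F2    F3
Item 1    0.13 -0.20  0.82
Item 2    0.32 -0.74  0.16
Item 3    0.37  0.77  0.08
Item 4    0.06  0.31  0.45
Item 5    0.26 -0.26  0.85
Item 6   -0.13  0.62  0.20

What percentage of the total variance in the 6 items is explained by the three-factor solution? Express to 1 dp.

Communalities: 0.7293, 0.6756, 0.7362, 0.3022, 0.8577, 0.4413; Σh² = 3.7423.
Total variance with 6 standardized items is 6, so the solution explains 3.7423/6 = 0.6237 = 62.37%.

62.4%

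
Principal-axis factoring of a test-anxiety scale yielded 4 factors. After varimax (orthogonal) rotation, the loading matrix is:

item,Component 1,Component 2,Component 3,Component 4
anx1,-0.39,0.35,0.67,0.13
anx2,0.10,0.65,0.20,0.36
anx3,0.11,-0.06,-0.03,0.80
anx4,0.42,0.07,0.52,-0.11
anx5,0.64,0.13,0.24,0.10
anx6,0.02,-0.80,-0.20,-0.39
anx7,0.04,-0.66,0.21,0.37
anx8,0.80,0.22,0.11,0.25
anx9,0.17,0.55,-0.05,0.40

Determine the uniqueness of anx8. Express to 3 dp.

h² = 0.80² + 0.22² + 0.11² + 0.25² = 0.6400 + 0.0484 + 0.0121 + 0.0625 = 0.7630
Uniqueness u² = 1 − h² = 1 − 0.7630 = 0.2370

0.237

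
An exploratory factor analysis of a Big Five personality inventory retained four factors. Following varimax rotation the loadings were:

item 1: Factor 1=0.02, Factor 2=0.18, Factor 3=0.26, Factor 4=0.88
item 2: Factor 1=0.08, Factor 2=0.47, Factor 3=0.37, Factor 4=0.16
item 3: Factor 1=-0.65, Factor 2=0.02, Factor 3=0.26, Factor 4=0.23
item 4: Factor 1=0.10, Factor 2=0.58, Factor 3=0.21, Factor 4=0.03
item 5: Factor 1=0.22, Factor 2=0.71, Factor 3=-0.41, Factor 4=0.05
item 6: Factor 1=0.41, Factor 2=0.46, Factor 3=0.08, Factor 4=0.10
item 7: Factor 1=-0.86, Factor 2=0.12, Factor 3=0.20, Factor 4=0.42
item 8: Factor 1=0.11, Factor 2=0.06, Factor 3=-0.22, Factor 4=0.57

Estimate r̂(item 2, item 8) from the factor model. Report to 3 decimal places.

0.047

r̂ = Σ λ_i·λ_j across factors = (0.08)(0.11) + (0.47)(0.06) + (0.37)(-0.22) + (0.16)(0.57)
  = +0.0088 +0.0282 -0.0814 +0.0912 = 0.0468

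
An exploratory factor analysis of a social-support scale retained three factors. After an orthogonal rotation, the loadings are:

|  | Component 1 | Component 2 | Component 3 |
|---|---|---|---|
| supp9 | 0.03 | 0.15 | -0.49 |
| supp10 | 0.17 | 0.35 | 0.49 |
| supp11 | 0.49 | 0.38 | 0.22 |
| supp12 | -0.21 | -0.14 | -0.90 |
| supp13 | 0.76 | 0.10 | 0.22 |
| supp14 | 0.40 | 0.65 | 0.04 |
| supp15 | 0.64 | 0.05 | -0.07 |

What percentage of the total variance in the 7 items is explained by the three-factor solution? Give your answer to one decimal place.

51.4%

Communalities: 0.2635, 0.3915, 0.4329, 0.8737, 0.6360, 0.5841, 0.4170; Σh² = 3.5987.
Total variance with 7 standardized items is 7, so the solution explains 3.5987/7 = 0.5141 = 51.41%.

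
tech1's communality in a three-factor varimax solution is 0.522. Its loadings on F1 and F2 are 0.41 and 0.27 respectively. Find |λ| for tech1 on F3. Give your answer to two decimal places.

Under orthogonal rotation h² = Σλ², so λ_F3² = h² − (0.2410) = 0.522 − 0.2410 = 0.2810.
|λ| = √0.2810 = 0.5301.

0.53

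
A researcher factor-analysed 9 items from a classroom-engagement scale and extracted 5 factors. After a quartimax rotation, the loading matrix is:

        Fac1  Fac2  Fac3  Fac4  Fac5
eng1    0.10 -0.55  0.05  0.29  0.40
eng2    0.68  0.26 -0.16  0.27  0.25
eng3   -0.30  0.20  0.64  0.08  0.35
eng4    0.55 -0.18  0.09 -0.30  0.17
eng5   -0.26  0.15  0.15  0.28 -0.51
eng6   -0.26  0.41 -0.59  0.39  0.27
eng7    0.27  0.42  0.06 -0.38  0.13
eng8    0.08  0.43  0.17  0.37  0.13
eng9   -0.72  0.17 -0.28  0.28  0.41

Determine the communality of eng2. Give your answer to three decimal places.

h² = 0.68² + 0.26² + (-0.16)² + 0.27² + 0.25² = 0.4624 + 0.0676 + 0.0256 + 0.0729 + 0.0625 = 0.6910

0.691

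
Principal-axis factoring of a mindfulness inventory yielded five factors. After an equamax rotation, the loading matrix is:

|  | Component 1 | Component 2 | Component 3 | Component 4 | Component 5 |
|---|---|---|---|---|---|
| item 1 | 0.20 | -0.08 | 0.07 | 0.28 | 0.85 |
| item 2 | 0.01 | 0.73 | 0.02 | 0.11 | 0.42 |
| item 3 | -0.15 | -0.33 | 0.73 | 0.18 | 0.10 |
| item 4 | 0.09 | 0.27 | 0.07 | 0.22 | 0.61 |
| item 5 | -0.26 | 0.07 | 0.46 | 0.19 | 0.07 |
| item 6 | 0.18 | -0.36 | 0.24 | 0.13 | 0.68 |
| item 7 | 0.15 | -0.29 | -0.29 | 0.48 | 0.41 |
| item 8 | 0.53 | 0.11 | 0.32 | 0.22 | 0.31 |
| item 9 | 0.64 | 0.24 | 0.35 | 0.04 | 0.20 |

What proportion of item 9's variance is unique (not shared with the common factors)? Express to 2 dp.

h² = 0.64² + 0.24² + 0.35² + 0.04² + 0.20² = 0.4096 + 0.0576 + 0.1225 + 0.0016 + 0.0400 = 0.6313
Uniqueness u² = 1 − h² = 1 − 0.6313 = 0.3687

0.37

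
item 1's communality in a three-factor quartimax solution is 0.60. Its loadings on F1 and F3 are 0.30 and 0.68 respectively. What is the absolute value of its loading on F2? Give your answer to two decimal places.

0.22

Under orthogonal rotation h² = Σλ², so λ_F2² = h² − (0.5524) = 0.60 − 0.5524 = 0.0476.
|λ| = √0.0476 = 0.2182.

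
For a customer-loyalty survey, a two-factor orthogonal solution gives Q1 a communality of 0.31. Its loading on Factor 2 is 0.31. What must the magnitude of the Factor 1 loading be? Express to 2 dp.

0.46

Under orthogonal rotation h² = Σλ², so λ_Factor 1² = h² − (0.0961) = 0.31 − 0.0961 = 0.2139.
|λ| = √0.2139 = 0.4625.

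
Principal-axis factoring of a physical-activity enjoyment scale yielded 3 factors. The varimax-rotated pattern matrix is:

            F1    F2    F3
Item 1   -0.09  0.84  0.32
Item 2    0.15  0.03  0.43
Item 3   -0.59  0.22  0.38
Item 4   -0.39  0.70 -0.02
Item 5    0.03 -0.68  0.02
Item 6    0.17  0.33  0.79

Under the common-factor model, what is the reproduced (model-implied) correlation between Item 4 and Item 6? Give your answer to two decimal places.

r̂ = Σ λ_i·λ_j across factors = (-0.39)(0.17) + (0.70)(0.33) + (-0.02)(0.79)
  = -0.0663 +0.2310 -0.0158 = 0.1489

0.15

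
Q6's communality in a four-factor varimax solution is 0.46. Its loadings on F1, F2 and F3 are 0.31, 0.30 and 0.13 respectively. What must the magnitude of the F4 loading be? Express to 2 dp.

Under orthogonal rotation h² = Σλ², so λ_F4² = h² − (0.2030) = 0.46 − 0.2030 = 0.2570.
|λ| = √0.2570 = 0.5070.

0.51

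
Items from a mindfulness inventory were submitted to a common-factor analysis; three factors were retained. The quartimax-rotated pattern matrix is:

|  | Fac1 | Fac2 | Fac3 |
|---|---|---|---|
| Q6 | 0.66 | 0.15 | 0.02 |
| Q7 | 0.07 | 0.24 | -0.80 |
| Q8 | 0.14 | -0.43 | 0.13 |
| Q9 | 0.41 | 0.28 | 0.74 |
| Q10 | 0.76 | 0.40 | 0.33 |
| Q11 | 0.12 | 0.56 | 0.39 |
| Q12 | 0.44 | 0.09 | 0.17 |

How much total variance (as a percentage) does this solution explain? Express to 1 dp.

Communalities: 0.4585, 0.7025, 0.2214, 0.7941, 0.8465, 0.4801, 0.2306; Σh² = 3.7337.
Total variance with 7 standardized items is 7, so the solution explains 3.7337/7 = 0.5334 = 53.34%.

53.3%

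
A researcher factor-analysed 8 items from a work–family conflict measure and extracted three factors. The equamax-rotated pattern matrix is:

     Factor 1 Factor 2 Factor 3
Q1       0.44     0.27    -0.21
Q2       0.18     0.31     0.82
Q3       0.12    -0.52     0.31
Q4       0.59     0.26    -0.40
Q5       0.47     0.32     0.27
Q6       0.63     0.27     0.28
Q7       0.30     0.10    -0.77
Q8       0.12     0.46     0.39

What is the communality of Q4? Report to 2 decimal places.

0.58

h² = 0.59² + 0.26² + (-0.40)² = 0.3481 + 0.0676 + 0.1600 = 0.5757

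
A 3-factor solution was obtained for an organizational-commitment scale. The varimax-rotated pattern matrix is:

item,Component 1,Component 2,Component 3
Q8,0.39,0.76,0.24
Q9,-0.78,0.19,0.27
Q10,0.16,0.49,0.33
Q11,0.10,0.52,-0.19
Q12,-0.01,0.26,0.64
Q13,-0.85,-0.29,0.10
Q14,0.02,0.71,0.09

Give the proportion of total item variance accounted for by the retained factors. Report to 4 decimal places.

0.5718

Communalities: 0.7873, 0.7174, 0.3746, 0.3165, 0.4773, 0.8166, 0.5126; Σh² = 4.0023.
Total variance with 7 standardized items is 7, so the solution explains 4.0023/7 = 0.5718.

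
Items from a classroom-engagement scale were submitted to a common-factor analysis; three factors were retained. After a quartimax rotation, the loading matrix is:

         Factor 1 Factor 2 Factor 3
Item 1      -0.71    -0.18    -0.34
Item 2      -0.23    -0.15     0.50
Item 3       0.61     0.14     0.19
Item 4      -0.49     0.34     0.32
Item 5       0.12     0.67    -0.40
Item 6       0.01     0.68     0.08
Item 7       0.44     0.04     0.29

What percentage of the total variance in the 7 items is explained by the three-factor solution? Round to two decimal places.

46.21%

SS loadings by factor: 1.3773, 1.1030, 0.7546; total = 3.2349.
Total variance with 7 standardized items is 7, so the solution explains 3.2349/7 = 0.4621 = 46.21%.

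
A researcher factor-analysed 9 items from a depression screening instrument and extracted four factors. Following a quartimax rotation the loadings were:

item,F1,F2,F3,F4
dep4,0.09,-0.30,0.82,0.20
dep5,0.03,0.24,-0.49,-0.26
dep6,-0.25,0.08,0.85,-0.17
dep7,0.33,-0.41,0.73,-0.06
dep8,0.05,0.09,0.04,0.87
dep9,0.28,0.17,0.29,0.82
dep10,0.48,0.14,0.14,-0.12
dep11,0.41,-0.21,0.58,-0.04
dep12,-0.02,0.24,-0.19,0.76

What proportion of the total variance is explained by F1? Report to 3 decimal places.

0.073

SS loadings for F1 = 0.09² + 0.03² + (-0.25)² + 0.33² + 0.05² + 0.28² + 0.48² + 0.41² + (-0.02)² = 0.6602
Proportion of variance = 0.6602 / 9 = 0.0734.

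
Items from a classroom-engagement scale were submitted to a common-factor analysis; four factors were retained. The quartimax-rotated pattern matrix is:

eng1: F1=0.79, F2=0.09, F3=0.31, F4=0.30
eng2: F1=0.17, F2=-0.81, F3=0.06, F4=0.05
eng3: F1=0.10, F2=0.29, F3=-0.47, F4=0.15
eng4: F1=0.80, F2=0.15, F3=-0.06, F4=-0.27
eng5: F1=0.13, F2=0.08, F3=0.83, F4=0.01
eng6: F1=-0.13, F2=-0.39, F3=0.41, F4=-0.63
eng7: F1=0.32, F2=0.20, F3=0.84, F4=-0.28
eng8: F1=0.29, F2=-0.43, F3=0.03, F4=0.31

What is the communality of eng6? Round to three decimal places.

0.734

h² = (-0.13)² + (-0.39)² + 0.41² + (-0.63)² = 0.0169 + 0.1521 + 0.1681 + 0.3969 = 0.7340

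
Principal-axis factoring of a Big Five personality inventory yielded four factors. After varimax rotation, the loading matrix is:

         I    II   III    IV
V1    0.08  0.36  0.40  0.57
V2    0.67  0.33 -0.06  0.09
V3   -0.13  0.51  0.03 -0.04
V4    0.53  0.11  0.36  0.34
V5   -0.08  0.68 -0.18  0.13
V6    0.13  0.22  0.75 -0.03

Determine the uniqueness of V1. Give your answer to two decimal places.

h² = 0.08² + 0.36² + 0.40² + 0.57² = 0.0064 + 0.1296 + 0.1600 + 0.3249 = 0.6209
Uniqueness u² = 1 − h² = 1 − 0.6209 = 0.3791

0.38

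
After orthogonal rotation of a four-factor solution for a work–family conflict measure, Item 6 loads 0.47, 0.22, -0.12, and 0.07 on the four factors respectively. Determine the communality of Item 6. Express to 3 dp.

0.289

h² = 0.47² + 0.22² + (-0.12)² + 0.07² = 0.2209 + 0.0484 + 0.0144 + 0.0049 = 0.2886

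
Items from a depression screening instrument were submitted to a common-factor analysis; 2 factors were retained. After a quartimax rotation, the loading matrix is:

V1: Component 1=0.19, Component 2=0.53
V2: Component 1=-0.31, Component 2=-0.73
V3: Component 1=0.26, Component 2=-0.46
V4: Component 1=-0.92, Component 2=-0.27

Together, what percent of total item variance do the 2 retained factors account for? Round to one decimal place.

53.6%

Communalities: 0.3170, 0.6290, 0.2792, 0.9193; Σh² = 2.1445.
Total variance with 4 standardized items is 4, so the solution explains 2.1445/4 = 0.5361 = 53.61%.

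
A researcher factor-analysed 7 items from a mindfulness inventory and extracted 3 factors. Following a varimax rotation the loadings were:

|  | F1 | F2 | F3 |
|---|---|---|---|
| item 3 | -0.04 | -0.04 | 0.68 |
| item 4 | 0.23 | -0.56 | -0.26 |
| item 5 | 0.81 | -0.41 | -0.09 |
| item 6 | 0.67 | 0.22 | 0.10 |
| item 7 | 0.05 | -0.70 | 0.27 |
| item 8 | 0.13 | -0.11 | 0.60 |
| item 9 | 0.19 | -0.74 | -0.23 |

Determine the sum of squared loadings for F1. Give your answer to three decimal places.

1.215

SS loadings for F1 = (-0.04)² + 0.23² + 0.81² + 0.67² + 0.05² + 0.13² + 0.19² = 0.0016 + 0.0529 + 0.6561 + 0.4489 + 0.0025 + 0.0169 + 0.0361 = 1.2150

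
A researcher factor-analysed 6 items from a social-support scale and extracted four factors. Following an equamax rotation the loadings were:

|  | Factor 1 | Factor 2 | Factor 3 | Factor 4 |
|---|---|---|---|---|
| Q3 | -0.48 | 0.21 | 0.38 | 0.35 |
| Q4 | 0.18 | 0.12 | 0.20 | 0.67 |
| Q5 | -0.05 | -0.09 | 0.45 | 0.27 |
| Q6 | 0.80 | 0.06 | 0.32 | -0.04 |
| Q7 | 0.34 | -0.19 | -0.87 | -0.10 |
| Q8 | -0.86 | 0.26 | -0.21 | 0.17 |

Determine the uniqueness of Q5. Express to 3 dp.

h² = (-0.05)² + (-0.09)² + 0.45² + 0.27² = 0.0025 + 0.0081 + 0.2025 + 0.0729 = 0.2860
Uniqueness u² = 1 − h² = 1 − 0.2860 = 0.7140

0.714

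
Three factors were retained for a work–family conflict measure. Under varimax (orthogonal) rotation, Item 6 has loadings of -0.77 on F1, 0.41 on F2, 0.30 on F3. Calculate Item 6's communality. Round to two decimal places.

0.85

h² = (-0.77)² + 0.41² + 0.30² = 0.5929 + 0.1681 + 0.0900 = 0.8510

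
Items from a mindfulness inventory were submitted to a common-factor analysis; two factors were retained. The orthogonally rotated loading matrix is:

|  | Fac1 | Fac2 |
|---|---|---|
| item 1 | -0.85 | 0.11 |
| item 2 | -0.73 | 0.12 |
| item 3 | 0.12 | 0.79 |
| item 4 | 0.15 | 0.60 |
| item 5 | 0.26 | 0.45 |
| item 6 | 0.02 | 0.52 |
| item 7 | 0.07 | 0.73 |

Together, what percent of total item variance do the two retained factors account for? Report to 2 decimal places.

SS loadings by factor: 1.3652, 2.0164; total = 3.3816.
Total variance with 7 standardized items is 7, so the solution explains 3.3816/7 = 0.4831 = 48.31%.

48.31%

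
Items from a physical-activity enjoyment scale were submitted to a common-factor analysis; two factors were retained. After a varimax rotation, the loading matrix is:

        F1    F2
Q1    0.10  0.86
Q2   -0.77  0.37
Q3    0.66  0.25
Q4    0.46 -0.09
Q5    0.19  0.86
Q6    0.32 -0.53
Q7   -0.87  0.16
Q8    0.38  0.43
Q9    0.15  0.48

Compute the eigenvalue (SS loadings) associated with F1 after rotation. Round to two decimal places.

2.31

SS loadings for F1 = 0.10² + (-0.77)² + 0.66² + 0.46² + 0.19² + 0.32² + (-0.87)² + 0.38² + 0.15² = 0.0100 + 0.5929 + 0.4356 + 0.2116 + 0.0361 + 0.1024 + 0.7569 + 0.1444 + 0.0225 = 2.3124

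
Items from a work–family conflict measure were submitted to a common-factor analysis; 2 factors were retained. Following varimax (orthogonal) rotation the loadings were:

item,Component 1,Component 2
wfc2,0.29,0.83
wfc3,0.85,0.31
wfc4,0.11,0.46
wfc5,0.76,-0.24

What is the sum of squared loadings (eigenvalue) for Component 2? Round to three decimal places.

SS loadings for Component 2 = 0.83² + 0.31² + 0.46² + (-0.24)² = 0.6889 + 0.0961 + 0.2116 + 0.0576 = 1.0542

1.054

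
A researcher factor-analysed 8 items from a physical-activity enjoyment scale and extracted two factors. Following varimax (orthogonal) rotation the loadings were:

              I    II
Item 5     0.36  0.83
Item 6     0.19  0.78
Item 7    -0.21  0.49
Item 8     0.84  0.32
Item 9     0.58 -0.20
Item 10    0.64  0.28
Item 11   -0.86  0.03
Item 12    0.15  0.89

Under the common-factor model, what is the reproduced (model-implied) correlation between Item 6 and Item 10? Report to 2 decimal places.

0.34

r̂ = Σ λ_i·λ_j across factors = (0.19)(0.64) + (0.78)(0.28)
  = +0.1216 +0.2184 = 0.3400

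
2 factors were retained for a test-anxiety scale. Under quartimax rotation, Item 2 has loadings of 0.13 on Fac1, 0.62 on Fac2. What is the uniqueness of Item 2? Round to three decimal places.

0.599

h² = 0.13² + 0.62² = 0.0169 + 0.3844 = 0.4013
Uniqueness u² = 1 − h² = 1 − 0.4013 = 0.5987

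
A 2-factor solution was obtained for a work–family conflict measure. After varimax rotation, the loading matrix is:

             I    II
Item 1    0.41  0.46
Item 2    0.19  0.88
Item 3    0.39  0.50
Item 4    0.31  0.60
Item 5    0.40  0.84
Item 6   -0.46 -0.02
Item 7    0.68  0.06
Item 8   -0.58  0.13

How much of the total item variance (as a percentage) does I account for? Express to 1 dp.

SS loadings for I = 0.41² + 0.19² + 0.39² + 0.31² + 0.40² + (-0.46)² + 0.68² + (-0.58)² = 1.6228
With 8 standardized items, total variance = 8. Proportion = 1.6228/8 = 0.2029 → 20.29%.

20.3%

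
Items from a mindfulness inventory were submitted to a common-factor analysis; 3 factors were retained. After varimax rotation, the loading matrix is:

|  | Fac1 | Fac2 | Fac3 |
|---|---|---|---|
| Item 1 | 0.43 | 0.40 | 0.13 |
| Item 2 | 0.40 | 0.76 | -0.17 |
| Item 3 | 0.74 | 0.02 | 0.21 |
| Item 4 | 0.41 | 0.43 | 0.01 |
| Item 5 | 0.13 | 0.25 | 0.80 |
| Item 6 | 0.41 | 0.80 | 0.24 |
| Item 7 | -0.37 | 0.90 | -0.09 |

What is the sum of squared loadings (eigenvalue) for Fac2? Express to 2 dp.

SS loadings for Fac2 = 0.40² + 0.76² + 0.02² + 0.43² + 0.25² + 0.80² + 0.90² = 0.1600 + 0.5776 + 0.0004 + 0.1849 + 0.0625 + 0.6400 + 0.8100 = 2.4354

2.44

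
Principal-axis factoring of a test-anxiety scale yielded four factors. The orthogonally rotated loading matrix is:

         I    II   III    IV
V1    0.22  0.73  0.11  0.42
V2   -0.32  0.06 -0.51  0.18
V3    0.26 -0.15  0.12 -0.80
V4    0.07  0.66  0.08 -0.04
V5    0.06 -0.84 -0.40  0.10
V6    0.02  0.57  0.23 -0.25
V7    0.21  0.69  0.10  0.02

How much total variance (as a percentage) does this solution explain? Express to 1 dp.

60.2%

Communalities: 0.7698, 0.3985, 0.7445, 0.4485, 0.8792, 0.4407, 0.5306; Σh² = 4.2118.
Total variance with 7 standardized items is 7, so the solution explains 4.2118/7 = 0.6017 = 60.17%.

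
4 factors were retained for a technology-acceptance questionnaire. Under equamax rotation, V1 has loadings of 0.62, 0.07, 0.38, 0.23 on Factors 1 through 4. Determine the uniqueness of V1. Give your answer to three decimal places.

h² = 0.62² + 0.07² + 0.38² + 0.23² = 0.3844 + 0.0049 + 0.1444 + 0.0529 = 0.5866
Uniqueness u² = 1 − h² = 1 − 0.5866 = 0.4134

0.413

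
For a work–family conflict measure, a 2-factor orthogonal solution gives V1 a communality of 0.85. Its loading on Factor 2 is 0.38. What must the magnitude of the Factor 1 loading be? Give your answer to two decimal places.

0.84

Under orthogonal rotation h² = Σλ², so λ_Factor 1² = h² − (0.1444) = 0.85 − 0.1444 = 0.7056.
|λ| = √0.7056 = 0.8400.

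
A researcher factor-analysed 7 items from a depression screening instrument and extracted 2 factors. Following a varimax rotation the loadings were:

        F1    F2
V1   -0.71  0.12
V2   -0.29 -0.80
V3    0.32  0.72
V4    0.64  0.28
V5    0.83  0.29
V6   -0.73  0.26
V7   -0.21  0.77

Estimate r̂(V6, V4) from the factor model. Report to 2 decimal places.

r̂ = Σ λ_i·λ_j across factors = (-0.73)(0.64) + (0.26)(0.28)
  = -0.4672 +0.0728 = -0.3944

-0.39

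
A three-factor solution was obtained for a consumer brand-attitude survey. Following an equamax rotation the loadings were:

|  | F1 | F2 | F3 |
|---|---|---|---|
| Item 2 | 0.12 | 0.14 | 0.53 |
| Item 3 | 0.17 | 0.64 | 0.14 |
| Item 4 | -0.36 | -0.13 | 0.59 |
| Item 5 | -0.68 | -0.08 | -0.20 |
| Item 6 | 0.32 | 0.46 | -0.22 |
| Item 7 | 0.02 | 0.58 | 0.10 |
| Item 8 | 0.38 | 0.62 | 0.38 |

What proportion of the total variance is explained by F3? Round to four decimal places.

SS loadings for F3 = 0.53² + 0.14² + 0.59² + (-0.20)² + (-0.22)² + 0.10² + 0.38² = 0.8914
Proportion of variance = 0.8914 / 7 = 0.1273.

0.1273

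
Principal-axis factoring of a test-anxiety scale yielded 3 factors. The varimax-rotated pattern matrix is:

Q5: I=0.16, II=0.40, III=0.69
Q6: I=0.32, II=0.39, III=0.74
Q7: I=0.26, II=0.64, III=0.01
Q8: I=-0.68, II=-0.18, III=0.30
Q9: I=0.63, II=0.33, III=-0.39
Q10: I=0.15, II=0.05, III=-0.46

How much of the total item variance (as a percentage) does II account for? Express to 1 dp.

SS loadings for II = 0.40² + 0.39² + 0.64² + (-0.18)² + 0.33² + 0.05² = 0.8655
With 6 standardized items, total variance = 6. Proportion = 0.8655/6 = 0.1443 → 14.43%.

14.4%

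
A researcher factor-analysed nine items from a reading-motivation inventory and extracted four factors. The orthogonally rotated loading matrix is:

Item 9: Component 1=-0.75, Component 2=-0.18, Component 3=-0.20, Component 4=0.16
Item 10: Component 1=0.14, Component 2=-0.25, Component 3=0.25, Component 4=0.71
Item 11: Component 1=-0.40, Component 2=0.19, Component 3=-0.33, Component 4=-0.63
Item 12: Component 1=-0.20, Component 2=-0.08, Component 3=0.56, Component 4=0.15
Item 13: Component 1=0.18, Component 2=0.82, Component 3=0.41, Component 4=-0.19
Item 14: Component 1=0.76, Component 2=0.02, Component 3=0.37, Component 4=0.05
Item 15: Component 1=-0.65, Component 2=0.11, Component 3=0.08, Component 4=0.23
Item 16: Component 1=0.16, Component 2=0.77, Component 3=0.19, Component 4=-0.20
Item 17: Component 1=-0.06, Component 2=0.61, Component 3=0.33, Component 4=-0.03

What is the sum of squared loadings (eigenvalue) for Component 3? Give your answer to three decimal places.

0.981

SS loadings for Component 3 = (-0.20)² + 0.25² + (-0.33)² + 0.56² + 0.41² + 0.37² + 0.08² + 0.19² + 0.33² = 0.0400 + 0.0625 + 0.1089 + 0.3136 + 0.1681 + 0.1369 + 0.0064 + 0.0361 + 0.1089 = 0.9814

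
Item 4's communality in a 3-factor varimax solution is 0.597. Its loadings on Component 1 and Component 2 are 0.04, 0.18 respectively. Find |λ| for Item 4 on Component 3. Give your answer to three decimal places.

0.750

Under orthogonal rotation h² = Σλ², so λ_Component 3² = h² − (0.0340) = 0.597 − 0.0340 = 0.5630.
|λ| = √0.5630 = 0.7503.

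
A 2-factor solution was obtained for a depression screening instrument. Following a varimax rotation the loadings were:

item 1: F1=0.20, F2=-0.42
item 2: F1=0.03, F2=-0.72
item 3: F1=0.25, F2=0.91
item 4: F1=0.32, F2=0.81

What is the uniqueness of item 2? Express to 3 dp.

h² = 0.03² + (-0.72)² = 0.0009 + 0.5184 = 0.5193
Uniqueness u² = 1 − h² = 1 − 0.5193 = 0.4807

0.481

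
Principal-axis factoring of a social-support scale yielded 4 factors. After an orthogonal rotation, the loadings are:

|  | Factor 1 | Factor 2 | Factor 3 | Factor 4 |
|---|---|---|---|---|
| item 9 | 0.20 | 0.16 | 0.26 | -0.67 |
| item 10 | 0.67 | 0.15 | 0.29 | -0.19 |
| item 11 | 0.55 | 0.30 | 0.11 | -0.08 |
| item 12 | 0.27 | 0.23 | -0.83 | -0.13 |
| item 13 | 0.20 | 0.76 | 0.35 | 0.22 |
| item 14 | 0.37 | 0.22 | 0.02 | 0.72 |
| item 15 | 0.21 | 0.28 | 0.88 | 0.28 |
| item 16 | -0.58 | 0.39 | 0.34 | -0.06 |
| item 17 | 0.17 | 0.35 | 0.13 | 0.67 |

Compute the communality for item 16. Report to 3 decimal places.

0.608

h² = (-0.58)² + 0.39² + 0.34² + (-0.06)² = 0.3364 + 0.1521 + 0.1156 + 0.0036 = 0.6077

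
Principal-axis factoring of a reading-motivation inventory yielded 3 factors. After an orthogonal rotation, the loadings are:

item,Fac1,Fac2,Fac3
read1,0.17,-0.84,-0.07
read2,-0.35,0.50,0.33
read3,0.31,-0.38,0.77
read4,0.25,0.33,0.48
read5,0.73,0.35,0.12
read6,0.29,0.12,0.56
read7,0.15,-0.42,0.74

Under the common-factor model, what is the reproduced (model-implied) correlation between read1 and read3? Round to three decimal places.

0.318

r̂ = Σ λ_i·λ_j across factors = (0.17)(0.31) + (-0.84)(-0.38) + (-0.07)(0.77)
  = +0.0527 +0.3192 -0.0539 = 0.3180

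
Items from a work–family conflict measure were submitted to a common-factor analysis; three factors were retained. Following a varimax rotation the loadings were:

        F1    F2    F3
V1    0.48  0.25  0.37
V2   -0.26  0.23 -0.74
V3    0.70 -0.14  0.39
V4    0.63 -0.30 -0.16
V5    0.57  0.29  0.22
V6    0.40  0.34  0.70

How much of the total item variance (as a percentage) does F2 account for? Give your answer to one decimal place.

SS loadings for F2 = 0.25² + 0.23² + (-0.14)² + (-0.30)² + 0.29² + 0.34² = 0.4247
With 6 standardized items, total variance = 6. Proportion = 0.4247/6 = 0.0708 → 7.08%.

7.1%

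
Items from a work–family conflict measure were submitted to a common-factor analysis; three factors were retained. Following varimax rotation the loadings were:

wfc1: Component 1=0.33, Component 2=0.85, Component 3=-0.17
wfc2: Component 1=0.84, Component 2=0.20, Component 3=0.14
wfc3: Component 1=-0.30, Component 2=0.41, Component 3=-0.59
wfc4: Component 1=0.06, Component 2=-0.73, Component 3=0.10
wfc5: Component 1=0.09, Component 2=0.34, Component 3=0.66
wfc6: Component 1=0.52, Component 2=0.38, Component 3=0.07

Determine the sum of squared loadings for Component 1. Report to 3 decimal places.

SS loadings for Component 1 = 0.33² + 0.84² + (-0.30)² + 0.06² + 0.09² + 0.52² = 0.1089 + 0.7056 + 0.0900 + 0.0036 + 0.0081 + 0.2704 = 1.1866

1.187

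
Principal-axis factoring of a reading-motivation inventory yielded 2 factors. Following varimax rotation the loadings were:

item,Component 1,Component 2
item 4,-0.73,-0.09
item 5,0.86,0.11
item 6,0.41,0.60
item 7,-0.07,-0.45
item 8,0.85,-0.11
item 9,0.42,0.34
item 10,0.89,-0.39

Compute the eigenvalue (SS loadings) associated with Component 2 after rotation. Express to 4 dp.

SS loadings for Component 2 = (-0.09)² + 0.11² + 0.60² + (-0.45)² + (-0.11)² + 0.34² + (-0.39)² = 0.0081 + 0.0121 + 0.3600 + 0.2025 + 0.0121 + 0.1156 + 0.1521 = 0.8625

0.8625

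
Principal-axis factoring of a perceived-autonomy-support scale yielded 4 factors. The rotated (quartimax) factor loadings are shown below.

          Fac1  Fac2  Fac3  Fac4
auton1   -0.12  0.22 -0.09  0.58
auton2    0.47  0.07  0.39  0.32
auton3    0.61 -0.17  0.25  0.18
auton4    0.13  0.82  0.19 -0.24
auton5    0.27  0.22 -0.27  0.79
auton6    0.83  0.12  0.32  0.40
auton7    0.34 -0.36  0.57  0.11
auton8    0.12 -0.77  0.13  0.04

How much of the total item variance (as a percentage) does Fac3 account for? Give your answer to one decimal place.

SS loadings for Fac3 = (-0.09)² + 0.39² + 0.25² + 0.19² + (-0.27)² + 0.32² + 0.57² + 0.13² = 0.7759
With 8 standardized items, total variance = 8. Proportion = 0.7759/8 = 0.0970 → 9.70%.

9.7%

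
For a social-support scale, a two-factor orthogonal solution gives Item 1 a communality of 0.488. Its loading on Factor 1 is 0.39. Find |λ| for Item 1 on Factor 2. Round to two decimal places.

Under orthogonal rotation h² = Σλ², so λ_Factor 2² = h² − (0.1521) = 0.488 − 0.1521 = 0.3359.
|λ| = √0.3359 = 0.5796.

0.58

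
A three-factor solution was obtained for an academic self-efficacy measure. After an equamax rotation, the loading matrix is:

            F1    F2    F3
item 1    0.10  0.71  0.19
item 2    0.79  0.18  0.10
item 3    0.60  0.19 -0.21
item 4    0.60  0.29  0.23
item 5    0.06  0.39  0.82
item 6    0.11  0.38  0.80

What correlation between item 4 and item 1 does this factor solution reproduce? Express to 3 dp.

0.310

r̂ = Σ λ_i·λ_j across factors = (0.60)(0.10) + (0.29)(0.71) + (0.23)(0.19)
  = +0.0600 +0.2059 +0.0437 = 0.3096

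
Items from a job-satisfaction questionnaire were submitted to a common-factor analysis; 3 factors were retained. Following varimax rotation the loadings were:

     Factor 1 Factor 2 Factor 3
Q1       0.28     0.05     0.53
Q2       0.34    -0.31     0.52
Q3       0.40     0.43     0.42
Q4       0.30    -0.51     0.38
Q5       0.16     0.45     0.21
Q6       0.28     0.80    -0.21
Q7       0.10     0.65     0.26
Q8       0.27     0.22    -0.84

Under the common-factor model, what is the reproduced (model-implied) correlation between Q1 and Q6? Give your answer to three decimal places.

0.007

r̂ = Σ λ_i·λ_j across factors = (0.28)(0.28) + (0.05)(0.80) + (0.53)(-0.21)
  = +0.0784 +0.0400 -0.1113 = 0.0071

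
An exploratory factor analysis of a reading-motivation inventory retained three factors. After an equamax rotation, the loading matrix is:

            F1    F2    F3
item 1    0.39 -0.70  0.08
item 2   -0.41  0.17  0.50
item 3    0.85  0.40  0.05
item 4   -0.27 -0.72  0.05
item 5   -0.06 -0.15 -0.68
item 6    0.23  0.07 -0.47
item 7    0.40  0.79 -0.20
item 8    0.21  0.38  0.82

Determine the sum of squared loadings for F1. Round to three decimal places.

SS loadings for F1 = 0.39² + (-0.41)² + 0.85² + (-0.27)² + (-0.06)² + 0.23² + 0.40² + 0.21² = 0.1521 + 0.1681 + 0.7225 + 0.0729 + 0.0036 + 0.0529 + 0.1600 + 0.0441 = 1.3762

1.376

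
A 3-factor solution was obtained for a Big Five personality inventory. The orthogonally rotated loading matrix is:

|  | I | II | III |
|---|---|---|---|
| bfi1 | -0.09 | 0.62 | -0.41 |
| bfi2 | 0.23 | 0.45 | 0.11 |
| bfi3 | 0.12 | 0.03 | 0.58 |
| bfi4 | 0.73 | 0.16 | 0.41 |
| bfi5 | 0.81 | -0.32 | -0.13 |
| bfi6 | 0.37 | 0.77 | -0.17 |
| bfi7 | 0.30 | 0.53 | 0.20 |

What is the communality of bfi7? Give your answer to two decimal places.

0.41

h² = 0.30² + 0.53² + 0.20² = 0.0900 + 0.2809 + 0.0400 = 0.4109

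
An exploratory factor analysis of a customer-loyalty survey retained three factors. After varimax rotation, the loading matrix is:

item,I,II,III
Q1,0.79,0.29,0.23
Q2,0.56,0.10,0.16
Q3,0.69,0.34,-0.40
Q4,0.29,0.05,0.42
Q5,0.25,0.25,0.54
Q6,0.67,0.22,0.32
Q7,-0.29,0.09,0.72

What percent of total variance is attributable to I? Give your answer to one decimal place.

29.9%

SS loadings for I = 0.79² + 0.56² + 0.69² + 0.29² + 0.25² + 0.67² + (-0.29)² = 2.0934
With 7 standardized items, total variance = 7. Proportion = 2.0934/7 = 0.2991 → 29.91%.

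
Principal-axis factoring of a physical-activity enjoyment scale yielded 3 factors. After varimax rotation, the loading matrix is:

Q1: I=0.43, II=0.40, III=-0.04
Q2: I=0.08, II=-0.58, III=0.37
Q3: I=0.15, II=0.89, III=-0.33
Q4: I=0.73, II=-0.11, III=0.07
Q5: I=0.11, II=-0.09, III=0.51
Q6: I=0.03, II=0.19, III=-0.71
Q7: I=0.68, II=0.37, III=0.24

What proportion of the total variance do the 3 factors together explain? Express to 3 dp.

0.540

SS loadings by factor: 1.2221, 1.4817, 1.0741; total = 3.7779.
Total variance with 7 standardized items is 7, so the solution explains 3.7779/7 = 0.5397.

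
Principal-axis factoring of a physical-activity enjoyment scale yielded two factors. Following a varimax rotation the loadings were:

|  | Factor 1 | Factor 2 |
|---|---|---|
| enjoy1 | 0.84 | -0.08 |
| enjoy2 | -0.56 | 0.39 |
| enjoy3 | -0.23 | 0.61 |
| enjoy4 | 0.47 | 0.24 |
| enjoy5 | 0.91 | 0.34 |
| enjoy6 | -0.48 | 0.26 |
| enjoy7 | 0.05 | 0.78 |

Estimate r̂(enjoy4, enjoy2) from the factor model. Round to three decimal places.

-0.170

r̂ = Σ λ_i·λ_j across factors = (0.47)(-0.56) + (0.24)(0.39)
  = -0.2632 +0.0936 = -0.1696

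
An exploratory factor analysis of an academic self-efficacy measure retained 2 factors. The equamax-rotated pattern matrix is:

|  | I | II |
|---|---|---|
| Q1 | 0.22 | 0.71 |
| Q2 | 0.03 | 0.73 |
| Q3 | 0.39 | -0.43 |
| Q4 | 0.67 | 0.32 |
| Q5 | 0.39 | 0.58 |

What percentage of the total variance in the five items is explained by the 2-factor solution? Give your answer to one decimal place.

Communalities: 0.5525, 0.5338, 0.3370, 0.5513, 0.4885; Σh² = 2.4631.
Total variance with 5 standardized items is 5, so the solution explains 2.4631/5 = 0.4926 = 49.26%.

49.3%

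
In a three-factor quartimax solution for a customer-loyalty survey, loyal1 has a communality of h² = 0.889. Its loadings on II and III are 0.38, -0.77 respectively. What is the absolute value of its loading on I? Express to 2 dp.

0.39

Under orthogonal rotation h² = Σλ², so λ_I² = h² − (0.7373) = 0.889 − 0.7373 = 0.1517.
|λ| = √0.1517 = 0.3895.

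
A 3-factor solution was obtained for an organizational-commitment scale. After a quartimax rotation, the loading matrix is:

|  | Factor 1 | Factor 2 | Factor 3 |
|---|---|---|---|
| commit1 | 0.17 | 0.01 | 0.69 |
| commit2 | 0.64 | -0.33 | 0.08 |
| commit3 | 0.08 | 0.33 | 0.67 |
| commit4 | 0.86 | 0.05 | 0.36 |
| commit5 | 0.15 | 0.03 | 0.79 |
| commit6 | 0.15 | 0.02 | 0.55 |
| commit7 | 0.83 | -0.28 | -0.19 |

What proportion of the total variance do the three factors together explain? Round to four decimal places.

SS loadings by factor: 1.9184, 0.3001, 2.0237; total = 4.2422.
Total variance with 7 standardized items is 7, so the solution explains 4.2422/7 = 0.6060.

0.6060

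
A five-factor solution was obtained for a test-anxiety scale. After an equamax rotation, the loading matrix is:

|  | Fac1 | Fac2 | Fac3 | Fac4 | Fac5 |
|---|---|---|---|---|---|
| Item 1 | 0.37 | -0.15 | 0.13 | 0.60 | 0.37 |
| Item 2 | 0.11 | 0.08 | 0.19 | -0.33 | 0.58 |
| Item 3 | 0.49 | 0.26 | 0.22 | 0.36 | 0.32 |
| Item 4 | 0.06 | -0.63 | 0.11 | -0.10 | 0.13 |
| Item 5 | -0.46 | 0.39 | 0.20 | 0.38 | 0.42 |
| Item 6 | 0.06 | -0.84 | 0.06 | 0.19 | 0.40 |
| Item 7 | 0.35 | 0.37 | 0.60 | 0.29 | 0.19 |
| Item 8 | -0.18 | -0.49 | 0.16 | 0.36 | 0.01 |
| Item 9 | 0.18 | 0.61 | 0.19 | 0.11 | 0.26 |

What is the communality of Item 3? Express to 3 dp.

0.588

h² = 0.49² + 0.26² + 0.22² + 0.36² + 0.32² = 0.2401 + 0.0676 + 0.0484 + 0.1296 + 0.1024 = 0.5881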